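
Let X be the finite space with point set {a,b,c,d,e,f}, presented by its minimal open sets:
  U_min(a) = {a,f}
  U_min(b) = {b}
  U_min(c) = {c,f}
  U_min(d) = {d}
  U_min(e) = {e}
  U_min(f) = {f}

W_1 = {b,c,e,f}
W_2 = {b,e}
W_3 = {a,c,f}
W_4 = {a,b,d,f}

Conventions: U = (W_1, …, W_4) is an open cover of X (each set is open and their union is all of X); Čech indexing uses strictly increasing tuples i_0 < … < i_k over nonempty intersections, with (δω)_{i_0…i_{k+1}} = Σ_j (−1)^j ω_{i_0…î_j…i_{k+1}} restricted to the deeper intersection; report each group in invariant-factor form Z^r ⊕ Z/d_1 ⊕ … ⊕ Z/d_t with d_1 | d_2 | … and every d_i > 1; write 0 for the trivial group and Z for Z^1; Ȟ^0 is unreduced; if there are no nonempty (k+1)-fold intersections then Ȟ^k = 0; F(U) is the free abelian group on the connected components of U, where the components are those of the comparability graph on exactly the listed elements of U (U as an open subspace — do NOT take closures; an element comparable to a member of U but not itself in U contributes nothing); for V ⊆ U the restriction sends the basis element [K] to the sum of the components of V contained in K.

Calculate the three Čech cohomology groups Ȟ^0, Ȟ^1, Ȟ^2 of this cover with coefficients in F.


Ȟ^0 = Z^4; Ȟ^1 = 0; Ȟ^2 = 0

nerve of the cover:
  W12={b,e} W13={c,f} W14={b,f} W24={b} W34={a,f}
  W124={b} W134={f}
components per intersection:
  W1: {b} {c,f} {e}
  W2: {b} {e}
  W3: {a,c,f}
  W4: {a,f} {b} {d}
  W12: {b} {e}
  W13: {c,f}
  W14: {b} {f}
  W24: {b}
  W34: {a,f}
  W124: {b}
  W134: {f}
C dims 9,7,2; δ0: rk 5, SNF 1^5; δ1: rk 2, SNF 1^2
Ȟ^0 = (9 − 5) − 0 = 4, so Ȟ^0 ≅ Z^4
Ȟ^1 = (7 − 2) − 5 = 0, so Ȟ^1 ≅ 0
Ȟ^2 = (2 − 0) − 2 = 0, so Ȟ^2 ≅ 0


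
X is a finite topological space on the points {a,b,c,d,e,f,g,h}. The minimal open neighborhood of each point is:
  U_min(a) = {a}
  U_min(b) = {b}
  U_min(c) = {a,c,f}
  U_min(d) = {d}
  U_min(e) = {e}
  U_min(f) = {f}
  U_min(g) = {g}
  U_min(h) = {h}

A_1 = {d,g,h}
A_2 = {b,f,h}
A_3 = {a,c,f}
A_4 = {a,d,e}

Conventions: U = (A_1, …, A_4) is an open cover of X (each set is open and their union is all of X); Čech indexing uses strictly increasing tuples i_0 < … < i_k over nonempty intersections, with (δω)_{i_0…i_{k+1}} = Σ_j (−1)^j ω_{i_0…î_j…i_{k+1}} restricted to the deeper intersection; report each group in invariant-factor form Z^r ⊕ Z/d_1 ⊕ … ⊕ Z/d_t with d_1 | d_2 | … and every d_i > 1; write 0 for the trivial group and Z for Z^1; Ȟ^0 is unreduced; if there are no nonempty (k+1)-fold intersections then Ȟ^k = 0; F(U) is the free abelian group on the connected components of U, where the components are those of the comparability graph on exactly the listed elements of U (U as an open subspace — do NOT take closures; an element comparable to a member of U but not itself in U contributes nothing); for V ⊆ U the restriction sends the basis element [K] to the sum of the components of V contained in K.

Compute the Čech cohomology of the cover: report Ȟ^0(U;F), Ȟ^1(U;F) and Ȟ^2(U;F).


Ȟ^0(U;F) ≅ Z^6, Ȟ^1(U;F) ≅ 0 and Ȟ^2(U;F) ≅ 0

nerve of the cover:
  A12={h} A14={d} A23={f} A34={a}
components per intersection:
  A1: {d} {g} {h}
  A2: {b} {f} {h}
  A3: {a,c,f}
  A4: {a} {d} {e}
  A12: {h}
  A14: {d}
  A23: {f}
  A34: {a}
C dims 10,4; δ0: rk 4, SNF 1^4
Ȟ^0 = (10 − 4) − 0 = 6, so Ȟ^0 ≅ Z^6
Ȟ^1 = (4 − 0) − 4 = 0, so Ȟ^1 ≅ 0
Ȟ^2 = (0 − 0) − 0 = 0, so Ȟ^2 ≅ 0


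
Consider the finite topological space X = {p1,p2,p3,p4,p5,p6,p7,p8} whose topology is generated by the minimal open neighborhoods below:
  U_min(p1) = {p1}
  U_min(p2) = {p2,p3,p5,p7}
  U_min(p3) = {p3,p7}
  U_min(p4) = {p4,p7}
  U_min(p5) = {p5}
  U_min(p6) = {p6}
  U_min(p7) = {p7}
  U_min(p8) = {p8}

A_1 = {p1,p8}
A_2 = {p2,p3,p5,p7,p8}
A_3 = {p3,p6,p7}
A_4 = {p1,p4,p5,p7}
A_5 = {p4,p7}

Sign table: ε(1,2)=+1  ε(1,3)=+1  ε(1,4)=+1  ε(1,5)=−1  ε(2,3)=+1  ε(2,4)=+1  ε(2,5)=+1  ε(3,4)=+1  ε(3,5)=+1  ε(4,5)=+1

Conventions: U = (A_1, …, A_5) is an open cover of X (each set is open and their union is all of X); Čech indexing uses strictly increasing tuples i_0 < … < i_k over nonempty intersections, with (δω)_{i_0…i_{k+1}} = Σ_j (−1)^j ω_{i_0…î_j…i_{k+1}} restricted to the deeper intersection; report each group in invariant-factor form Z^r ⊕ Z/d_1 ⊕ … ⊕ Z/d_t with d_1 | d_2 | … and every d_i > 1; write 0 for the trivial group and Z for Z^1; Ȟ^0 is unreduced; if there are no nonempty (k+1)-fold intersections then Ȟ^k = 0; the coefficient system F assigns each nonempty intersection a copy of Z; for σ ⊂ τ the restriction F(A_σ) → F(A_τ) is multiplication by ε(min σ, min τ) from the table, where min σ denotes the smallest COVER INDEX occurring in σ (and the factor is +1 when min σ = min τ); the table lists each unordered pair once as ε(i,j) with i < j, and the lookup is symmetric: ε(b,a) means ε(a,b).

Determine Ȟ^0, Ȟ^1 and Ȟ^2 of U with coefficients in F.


cover nerve:
  A12={p8} A14={p1} A23={p3,p7} A24={p5,p7} A25={p7} A34={p7} A35={p7} A45={p4,p7}
  A234={p7} A235={p7} A245={p7} A345={p7}
  A2345={p7}
C dims 5,8,4,1; δ0: rk 4, SNF 1^4; δ1: rk 3, SNF 1^3; δ2: rk 1, SNF 1^1
Ȟ^0: (5−4)−0=1 ⇒ Z
Ȟ^1: (8−3)−4=1 ⇒ Z
Ȟ^2: (4−1)−3=0 ⇒ 0

Ȟ^0(U;F) ≅ Z; Ȟ^1(U;F) ≅ Z; Ȟ^2(U;F) ≅ 0


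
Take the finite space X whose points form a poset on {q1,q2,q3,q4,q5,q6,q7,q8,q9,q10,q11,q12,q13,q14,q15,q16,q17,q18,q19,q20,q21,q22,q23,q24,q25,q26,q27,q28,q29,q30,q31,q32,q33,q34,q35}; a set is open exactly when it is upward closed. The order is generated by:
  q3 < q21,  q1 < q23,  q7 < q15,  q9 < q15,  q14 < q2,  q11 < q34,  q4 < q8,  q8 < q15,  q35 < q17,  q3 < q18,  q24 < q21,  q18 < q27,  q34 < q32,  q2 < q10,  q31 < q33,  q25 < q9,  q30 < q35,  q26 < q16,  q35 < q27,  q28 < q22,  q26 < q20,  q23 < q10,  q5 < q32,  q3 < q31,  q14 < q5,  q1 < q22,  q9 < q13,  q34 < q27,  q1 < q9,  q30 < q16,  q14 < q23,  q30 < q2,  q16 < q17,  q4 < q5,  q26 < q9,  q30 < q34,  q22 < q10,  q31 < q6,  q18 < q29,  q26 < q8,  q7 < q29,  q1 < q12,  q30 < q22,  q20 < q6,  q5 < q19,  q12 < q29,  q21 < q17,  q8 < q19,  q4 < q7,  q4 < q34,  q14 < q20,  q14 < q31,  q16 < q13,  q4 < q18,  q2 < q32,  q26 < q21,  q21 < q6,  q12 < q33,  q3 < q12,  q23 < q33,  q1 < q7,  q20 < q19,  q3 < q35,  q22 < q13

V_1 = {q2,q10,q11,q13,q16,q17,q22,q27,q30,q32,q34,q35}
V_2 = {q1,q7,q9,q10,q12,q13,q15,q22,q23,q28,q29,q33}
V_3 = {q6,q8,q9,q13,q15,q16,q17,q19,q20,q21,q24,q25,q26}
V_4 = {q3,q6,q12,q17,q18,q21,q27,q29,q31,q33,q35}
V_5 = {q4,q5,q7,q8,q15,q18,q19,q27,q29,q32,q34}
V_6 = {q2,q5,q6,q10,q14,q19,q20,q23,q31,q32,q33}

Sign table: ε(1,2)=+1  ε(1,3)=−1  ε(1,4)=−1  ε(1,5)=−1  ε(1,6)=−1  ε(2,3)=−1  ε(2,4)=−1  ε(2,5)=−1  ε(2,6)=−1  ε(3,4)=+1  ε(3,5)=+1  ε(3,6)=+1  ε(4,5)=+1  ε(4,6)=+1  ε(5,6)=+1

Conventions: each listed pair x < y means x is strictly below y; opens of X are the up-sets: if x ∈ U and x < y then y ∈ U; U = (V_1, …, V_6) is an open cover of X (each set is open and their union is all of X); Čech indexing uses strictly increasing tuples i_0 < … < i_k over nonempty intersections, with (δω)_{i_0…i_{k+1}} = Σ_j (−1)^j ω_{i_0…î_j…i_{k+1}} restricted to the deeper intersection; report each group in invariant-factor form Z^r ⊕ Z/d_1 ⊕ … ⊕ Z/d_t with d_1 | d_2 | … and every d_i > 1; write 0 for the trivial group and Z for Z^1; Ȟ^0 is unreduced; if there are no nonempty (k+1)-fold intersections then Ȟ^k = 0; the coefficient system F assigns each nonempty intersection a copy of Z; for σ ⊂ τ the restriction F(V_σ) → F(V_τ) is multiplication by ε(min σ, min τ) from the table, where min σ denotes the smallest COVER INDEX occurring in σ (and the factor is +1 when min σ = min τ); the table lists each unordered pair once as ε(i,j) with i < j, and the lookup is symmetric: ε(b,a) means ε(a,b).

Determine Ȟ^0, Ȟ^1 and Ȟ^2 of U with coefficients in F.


Ȟ^0 ≅ Z, Ȟ^1 ≅ 0, Ȟ^2 ≅ Z/2

nonempty overlaps:
  V12={q10,q13,q22} V13={q13,q16,q17} V14={q17,q27,q35} V15={q27,q32,q34} V16={q2,q10,q32} V23={q9,q13,q15} V24={q12,q29,q33} V25={q7,q15,q29} V26={q10,q23,q33} V34={q6,q17,q21} V35={q8,q15,q19} V36={q6,q19,q20} V45={q18,q27,q29} V46={q6,q31,q33} V56={q5,q19,q32}
  V123={q13} V126={q10} V134={q17} V145={q27} V156={q32} V235={q15} V245={q29} V246={q33} V346={q6} V356={q19}
C dims 6,15,10; δ0: rk 5, SNF 1^5; δ1: rk 10, SNF 1^9·2
degree 0: 6−5−0 = 1 → Ȟ^0 ≅ Z
degree 1: 15−10−5 = 0 → Ȟ^1 ≅ 0
degree 2: 10−0−10 = 0 plus torsion [2] → Ȟ^2 ≅ Z/2


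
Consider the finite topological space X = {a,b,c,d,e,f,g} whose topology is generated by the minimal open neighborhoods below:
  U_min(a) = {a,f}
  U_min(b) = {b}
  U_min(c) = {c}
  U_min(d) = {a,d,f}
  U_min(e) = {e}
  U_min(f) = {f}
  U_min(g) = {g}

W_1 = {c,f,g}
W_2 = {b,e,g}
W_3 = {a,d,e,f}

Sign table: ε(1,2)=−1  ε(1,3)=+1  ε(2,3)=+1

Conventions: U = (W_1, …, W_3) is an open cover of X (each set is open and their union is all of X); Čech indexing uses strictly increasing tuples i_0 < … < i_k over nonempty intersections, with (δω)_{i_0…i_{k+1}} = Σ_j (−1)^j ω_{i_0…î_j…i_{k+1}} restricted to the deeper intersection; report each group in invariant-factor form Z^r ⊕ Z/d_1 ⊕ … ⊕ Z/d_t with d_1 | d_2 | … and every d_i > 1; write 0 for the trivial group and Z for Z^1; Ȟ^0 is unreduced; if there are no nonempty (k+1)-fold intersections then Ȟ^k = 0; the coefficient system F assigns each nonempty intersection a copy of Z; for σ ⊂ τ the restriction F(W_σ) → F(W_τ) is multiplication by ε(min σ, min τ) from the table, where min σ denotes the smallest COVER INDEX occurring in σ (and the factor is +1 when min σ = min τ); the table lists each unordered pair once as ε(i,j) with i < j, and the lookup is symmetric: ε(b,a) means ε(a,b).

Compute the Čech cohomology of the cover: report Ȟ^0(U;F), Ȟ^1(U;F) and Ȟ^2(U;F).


intersection data:
  W12={g} W13={f} W23={e}
C dims 3,3; δ0: rk 3, SNF 1^2·2
Ȟ^0 = (3 − 3) − 0 = 0, so Ȟ^0 ≅ 0
Ȟ^1 = (3 − 0) − 3 = 0 plus torsion [2], so Ȟ^1 ≅ Z/2
Ȟ^2 = (0 − 0) − 0 = 0, so Ȟ^2 ≅ 0

Ȟ^0 = 0,  Ȟ^1 = Z/2,  Ȟ^2 = 0


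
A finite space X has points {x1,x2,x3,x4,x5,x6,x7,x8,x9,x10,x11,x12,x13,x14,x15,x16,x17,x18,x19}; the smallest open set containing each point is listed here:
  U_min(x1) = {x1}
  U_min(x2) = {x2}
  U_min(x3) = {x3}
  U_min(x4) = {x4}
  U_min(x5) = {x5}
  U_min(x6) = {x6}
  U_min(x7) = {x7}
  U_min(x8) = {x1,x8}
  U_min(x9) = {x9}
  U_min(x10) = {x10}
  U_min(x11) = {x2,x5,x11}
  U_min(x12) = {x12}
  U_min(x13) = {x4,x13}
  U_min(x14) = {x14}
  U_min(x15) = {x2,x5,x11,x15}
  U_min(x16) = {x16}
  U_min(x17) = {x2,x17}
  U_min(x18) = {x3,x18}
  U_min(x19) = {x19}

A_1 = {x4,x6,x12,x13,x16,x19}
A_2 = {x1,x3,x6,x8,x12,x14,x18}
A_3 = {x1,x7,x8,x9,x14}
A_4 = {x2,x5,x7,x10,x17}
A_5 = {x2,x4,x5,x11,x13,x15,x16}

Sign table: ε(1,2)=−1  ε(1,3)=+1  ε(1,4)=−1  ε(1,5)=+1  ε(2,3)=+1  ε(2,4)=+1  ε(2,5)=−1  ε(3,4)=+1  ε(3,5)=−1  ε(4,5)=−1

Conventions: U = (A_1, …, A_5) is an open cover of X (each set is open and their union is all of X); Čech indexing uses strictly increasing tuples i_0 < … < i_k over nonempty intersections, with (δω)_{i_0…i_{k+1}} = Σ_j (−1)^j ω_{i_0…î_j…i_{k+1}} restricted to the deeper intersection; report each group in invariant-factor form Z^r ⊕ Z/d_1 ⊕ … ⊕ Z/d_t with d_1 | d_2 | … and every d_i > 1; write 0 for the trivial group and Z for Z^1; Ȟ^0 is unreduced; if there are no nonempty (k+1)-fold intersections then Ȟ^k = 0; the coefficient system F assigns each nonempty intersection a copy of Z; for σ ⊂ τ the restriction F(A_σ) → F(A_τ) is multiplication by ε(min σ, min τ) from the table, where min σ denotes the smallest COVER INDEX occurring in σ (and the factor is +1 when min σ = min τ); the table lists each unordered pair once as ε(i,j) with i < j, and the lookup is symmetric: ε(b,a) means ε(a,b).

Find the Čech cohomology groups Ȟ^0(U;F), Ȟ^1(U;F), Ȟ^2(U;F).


nonempty overlaps:
  A12={x6,x12} A15={x4,x13,x16} A23={x1,x8,x14} A34={x7} A45={x2,x5}
C dims 5,5; δ0: rk 4, SNF 1^4
degree 0: 5−4−0 = 1 → Ȟ^0 ≅ Z
degree 1: 5−0−4 = 1 → Ȟ^1 ≅ Z
degree 2: 0−0−0 = 0 → Ȟ^2 ≅ 0

Ȟ^0 = Z, Ȟ^1 = Z, Ȟ^2 = 0


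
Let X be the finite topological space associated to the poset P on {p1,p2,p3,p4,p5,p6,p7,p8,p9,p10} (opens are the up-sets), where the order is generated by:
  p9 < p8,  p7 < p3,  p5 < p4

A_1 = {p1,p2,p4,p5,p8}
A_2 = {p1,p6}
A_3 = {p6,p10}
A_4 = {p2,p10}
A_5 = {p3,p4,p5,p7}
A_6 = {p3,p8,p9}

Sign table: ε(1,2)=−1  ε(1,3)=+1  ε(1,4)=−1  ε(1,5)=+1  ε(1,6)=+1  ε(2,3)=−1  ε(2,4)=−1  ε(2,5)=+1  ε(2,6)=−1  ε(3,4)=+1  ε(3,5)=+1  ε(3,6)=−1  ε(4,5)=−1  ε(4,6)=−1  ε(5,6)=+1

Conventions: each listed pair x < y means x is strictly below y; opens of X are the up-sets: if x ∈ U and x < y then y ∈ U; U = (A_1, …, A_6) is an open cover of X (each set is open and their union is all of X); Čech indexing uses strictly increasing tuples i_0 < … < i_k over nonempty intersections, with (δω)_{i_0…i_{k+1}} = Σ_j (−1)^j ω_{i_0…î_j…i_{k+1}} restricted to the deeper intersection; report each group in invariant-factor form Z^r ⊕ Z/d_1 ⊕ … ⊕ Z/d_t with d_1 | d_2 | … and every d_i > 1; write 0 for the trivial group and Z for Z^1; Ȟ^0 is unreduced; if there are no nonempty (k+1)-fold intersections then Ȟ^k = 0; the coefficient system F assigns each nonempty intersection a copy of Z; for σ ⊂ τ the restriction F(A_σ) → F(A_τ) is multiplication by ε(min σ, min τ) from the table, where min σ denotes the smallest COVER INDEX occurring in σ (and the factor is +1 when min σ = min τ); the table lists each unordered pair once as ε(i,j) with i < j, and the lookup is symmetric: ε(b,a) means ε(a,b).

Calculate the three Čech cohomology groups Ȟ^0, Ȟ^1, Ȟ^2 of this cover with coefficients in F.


Ȟ^0 = 0, Ȟ^1 = Z ⊕ Z/2, Ȟ^2 = 0

nonempty intersections:
  A12={p1} A14={p2} A15={p4,p5} A16={p8} A23={p6} A34={p10} A56={p3}
C dims 6,7; δ0: rk 6, SNF 1^5·2
Ȟ^0: (6−6)−0=0 ⇒ 0
Ȟ^1: (7−0)−6=1 plus torsion [2] ⇒ Z ⊕ Z/2
Ȟ^2: (0−0)−0=0 ⇒ 0


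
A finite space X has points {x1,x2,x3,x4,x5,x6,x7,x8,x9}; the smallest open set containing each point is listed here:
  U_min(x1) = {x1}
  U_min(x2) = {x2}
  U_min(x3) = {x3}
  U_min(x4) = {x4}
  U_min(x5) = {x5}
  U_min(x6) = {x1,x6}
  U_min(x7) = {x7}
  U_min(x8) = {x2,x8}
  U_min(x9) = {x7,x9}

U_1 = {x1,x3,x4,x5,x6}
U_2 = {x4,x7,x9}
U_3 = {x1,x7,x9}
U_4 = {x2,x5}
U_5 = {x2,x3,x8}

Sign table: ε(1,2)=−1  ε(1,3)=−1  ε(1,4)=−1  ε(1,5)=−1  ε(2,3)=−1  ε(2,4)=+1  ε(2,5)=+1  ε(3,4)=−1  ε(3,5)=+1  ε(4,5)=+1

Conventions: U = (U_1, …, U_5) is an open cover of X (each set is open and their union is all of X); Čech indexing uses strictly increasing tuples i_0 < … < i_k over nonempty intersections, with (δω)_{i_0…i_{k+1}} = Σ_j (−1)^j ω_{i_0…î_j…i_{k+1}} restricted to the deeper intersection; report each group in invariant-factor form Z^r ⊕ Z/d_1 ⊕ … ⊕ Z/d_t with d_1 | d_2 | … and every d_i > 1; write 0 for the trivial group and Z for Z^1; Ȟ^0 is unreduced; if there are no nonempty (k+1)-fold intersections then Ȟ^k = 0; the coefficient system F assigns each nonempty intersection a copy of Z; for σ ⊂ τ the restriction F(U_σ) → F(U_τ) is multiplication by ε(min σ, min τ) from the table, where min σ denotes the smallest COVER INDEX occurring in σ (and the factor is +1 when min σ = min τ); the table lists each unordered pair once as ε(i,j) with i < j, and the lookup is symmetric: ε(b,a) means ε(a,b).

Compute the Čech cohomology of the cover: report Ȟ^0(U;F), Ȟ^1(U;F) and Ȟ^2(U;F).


nerve of the cover:
  U12={x4} U13={x1} U14={x5} U15={x3} U23={x7,x9} U45={x2}
C dims 5,6; δ0: rk 5, SNF 1^4·2
Ȟ^0 = (5 − 5) − 0 = 0, so Ȟ^0 ≅ 0
Ȟ^1 = (6 − 0) − 5 = 1 plus torsion [2], so Ȟ^1 ≅ Z ⊕ Z/2
Ȟ^2 = (0 − 0) − 0 = 0, so Ȟ^2 ≅ 0

Ȟ^0 = 0, Ȟ^1 = Z ⊕ Z/2, Ȟ^2 = 0


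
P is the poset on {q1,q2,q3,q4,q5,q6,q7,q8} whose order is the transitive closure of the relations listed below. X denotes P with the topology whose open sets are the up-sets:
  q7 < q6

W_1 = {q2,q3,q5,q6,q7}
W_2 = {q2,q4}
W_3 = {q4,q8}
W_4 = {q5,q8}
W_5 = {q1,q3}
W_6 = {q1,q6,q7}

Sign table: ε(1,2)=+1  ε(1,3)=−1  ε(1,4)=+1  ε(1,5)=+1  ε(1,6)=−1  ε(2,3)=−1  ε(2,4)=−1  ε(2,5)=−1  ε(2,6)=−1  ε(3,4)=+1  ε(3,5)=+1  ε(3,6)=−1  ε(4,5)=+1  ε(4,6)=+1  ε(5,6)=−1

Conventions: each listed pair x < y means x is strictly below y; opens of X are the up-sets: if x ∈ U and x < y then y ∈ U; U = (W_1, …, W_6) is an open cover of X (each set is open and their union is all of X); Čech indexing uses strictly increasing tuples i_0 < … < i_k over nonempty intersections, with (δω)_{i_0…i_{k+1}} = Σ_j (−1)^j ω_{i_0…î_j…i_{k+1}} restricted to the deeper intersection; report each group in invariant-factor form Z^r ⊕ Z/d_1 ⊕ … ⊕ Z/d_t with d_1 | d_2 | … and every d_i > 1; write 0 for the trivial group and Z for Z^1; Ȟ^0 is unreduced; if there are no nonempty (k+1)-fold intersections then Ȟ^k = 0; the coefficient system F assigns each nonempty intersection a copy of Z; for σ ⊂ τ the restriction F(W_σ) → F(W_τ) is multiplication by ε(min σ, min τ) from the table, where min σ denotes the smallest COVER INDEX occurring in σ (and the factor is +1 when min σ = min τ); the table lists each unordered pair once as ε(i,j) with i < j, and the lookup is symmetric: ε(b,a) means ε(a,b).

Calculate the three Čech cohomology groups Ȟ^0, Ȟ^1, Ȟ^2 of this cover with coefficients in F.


Ȟ^0 = 0, Ȟ^1 = Z ⊕ Z/2, Ȟ^2 = 0

cover nerve:
  W12={q2} W14={q5} W15={q3} W16={q6,q7} W23={q4} W34={q8} W56={q1}
C dims 6,7; δ0: rk 6, SNF 1^5·2
Ȟ^0: (6−6)−0=0 ⇒ 0
Ȟ^1: (7−0)−6=1 plus torsion [2] ⇒ Z ⊕ Z/2
Ȟ^2: (0−0)−0=0 ⇒ 0


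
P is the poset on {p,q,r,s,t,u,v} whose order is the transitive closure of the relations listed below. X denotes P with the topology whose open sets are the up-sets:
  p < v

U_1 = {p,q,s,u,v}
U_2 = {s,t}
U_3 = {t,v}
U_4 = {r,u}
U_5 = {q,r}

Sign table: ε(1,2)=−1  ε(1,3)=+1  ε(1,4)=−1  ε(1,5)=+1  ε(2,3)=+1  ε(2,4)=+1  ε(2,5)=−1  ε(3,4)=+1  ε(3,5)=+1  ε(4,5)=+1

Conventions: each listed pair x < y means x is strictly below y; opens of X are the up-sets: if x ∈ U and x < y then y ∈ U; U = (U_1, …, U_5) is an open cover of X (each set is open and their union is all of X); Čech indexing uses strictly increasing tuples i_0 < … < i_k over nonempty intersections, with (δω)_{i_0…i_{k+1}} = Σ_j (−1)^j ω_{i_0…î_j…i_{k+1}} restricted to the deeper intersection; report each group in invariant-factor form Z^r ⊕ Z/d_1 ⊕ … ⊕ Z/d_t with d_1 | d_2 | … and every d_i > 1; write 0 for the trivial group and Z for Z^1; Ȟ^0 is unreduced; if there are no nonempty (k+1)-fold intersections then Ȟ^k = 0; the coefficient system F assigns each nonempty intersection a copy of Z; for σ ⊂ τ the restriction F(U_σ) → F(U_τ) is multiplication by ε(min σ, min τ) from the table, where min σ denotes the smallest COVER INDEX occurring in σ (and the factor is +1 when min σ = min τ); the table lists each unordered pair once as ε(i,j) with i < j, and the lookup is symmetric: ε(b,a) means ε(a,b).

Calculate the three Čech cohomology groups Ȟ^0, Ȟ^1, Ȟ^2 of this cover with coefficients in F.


nerve simplices:
  U12={s} U13={v} U14={u} U15={q} U23={t} U45={r}
C dims 5,6; δ0: rk 5, SNF 1^4·2
degree 0: 5−5−0 = 0 → Ȟ^0 ≅ 0
degree 1: 6−0−5 = 1 plus torsion [2] → Ȟ^1 ≅ Z ⊕ Z/2
degree 2: 0−0−0 = 0 → Ȟ^2 ≅ 0

Ȟ^0 ≅ 0,  Ȟ^1 ≅ Z ⊕ Z/2,  Ȟ^2 ≅ 0


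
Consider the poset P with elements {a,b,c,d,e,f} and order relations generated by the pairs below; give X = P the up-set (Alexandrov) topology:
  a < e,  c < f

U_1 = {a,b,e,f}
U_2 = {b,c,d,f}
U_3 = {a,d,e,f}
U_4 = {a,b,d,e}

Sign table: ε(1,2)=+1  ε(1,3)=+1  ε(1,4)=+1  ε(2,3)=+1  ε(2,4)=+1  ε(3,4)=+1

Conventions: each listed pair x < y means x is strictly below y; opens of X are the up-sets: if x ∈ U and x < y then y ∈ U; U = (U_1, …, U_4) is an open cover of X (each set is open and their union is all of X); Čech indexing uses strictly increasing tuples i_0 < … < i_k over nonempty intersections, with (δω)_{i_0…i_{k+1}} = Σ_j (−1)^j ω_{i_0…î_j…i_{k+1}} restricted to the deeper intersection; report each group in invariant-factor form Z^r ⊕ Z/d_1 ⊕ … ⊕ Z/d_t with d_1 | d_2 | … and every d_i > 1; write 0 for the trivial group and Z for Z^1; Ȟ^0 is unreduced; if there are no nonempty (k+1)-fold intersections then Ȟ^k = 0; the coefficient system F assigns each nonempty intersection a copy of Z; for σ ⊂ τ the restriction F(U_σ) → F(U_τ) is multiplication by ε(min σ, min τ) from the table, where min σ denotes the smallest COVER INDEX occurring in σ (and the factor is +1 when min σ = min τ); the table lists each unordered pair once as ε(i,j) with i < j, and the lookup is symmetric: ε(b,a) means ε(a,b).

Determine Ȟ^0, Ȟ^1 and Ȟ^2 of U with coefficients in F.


Ȟ^0(U;F) ≅ Z,  Ȟ^1(U;F) ≅ 0,  Ȟ^2(U;F) ≅ Z

nerve of the cover:
  U12={b,f} U13={a,e,f} U14={a,b,e} U23={d,f} U24={b,d} U34={a,d,e}
  U123={f} U124={b} U134={a,e} U234={d}
C dims 4,6,4; δ0: rk 3, SNF 1^3; δ1: rk 3, SNF 1^3
Ȟ^0 = (4 − 3) − 0 = 1, so Ȟ^0 ≅ Z
Ȟ^1 = (6 − 3) − 3 = 0, so Ȟ^1 ≅ 0
Ȟ^2 = (4 − 0) − 3 = 1, so Ȟ^2 ≅ Z


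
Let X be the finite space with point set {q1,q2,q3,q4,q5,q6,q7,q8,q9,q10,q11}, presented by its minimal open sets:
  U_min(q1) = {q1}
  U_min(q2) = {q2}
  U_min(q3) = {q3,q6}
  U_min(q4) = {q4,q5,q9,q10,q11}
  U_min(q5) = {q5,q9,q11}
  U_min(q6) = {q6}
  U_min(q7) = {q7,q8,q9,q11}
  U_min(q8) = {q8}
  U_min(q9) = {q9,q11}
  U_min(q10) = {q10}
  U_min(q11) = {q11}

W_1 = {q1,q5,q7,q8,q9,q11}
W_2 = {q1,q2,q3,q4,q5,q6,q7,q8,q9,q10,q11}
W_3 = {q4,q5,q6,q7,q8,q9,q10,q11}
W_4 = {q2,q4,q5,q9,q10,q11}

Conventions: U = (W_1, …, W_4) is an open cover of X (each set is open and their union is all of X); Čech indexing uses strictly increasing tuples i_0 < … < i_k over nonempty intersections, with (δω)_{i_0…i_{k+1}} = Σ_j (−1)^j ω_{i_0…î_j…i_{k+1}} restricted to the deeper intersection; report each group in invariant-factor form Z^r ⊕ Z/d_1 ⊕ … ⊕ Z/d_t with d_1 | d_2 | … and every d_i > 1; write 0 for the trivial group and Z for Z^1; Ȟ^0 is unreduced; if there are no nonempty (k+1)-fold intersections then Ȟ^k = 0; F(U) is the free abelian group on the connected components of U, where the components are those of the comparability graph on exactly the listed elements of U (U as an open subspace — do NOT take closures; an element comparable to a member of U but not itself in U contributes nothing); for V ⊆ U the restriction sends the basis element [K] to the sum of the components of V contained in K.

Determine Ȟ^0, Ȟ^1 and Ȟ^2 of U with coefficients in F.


Ȟ^0 = Z^4; Ȟ^1 = 0; Ȟ^2 = 0

nonempty overlaps:
  W12={q1,q5,q7,q8,q9,q11} W13={q5,q7,q8,q9,q11} W14={q5,q9,q11} W23={q4,q5,q6,q7,q8,q9,q10,q11} W24={q2,q4,q5,q9,q10,q11} W34={q4,q5,q9,q10,q11}
  W123={q5,q7,q8,q9,q11} W124={q5,q9,q11} W134={q5,q9,q11} W234={q4,q5,q9,q10,q11}
  W1234={q5,q9,q11}
components per intersection:
  W1: {q1} {q5,q7,q8,q9,q11}
  W2: {q1} {q2} {q3,q6} {q4,q5,q7,q8,q9,q10,q11}
  W3: {q4,q5,q7,q8,q9,q10,q11} {q6}
  W4: {q2} {q4,q5,q9,q10,q11}
  W12: {q1} {q5,q7,q8,q9,q11}
  W13: {q5,q7,q8,q9,q11}
  W14: {q5,q9,q11}
  W23: {q4,q5,q7,q8,q9,q10,q11} {q6}
  W24: {q2} {q4,q5,q9,q10,q11}
  W34: {q4,q5,q9,q10,q11}
  W123: {q5,q7,q8,q9,q11}
  W124: {q5,q9,q11}
  W134: {q5,q9,q11}
  W234: {q4,q5,q9,q10,q11}
  W1234: {q5,q9,q11}
C dims 10,9,4,1; δ0: rk 6, SNF 1^6; δ1: rk 3, SNF 1^3; δ2: rk 1, SNF 1^1
degree 0: 10−6−0 = 4 → Ȟ^0 ≅ Z^4
degree 1: 9−3−6 = 0 → Ȟ^1 ≅ 0
degree 2: 4−1−3 = 0 → Ȟ^2 ≅ 0


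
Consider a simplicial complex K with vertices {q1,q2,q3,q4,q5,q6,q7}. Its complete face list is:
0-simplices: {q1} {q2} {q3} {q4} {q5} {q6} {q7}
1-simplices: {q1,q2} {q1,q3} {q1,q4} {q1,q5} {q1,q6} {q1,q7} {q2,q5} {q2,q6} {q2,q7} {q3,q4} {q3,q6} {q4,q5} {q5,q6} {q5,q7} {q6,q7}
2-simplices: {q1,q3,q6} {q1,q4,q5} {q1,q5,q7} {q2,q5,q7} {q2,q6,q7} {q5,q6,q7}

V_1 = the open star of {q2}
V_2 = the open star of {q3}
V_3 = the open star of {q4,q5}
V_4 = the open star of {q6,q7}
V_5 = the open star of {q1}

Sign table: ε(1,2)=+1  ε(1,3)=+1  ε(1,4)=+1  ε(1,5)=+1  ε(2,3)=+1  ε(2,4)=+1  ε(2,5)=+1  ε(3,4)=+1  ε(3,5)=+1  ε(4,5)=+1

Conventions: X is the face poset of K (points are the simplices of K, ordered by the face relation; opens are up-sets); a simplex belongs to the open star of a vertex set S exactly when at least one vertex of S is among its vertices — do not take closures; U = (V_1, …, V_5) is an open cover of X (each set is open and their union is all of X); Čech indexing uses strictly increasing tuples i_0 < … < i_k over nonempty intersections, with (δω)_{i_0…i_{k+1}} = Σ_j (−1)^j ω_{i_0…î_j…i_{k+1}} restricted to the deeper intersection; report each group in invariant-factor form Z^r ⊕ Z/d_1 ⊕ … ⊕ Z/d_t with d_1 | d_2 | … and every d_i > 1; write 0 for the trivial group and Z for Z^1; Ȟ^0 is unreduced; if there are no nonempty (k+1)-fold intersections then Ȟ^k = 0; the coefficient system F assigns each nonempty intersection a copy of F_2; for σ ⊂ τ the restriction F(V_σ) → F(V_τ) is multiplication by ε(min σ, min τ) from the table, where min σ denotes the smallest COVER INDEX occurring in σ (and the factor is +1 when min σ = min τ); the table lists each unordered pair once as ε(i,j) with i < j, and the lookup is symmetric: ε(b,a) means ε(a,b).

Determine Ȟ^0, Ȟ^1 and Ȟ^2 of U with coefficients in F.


nerve of the cover:
  V1={{q2},{q1,q2},{q2,q5},{q2,q6},{q2,q7},{q2,q5,q7},{q2,q6,q7}} V2={{q3},{q1,q3},{q3,q4},{q3,q6},{q1,q3,q6}} V3={{q4},{q5},{q1,q4},{q1,q5},{q2,q5},{q3,q4},{q4,q5},{q5,q6},{q5,q7},{q1,q4,q5},{q1,q5,q7},{q2,q5,q7},{q5,q6,q7}} V4={{q6},{q7},{q1,q6},{q1,q7},{q2,q6},{q2,q7},{q3,q6},{q5,q6},{q5,q7},{q6,q7},{q1,q3,q6},{q1,q5,q7},{q2,q5,q7},{q2,q6,q7},{q5,q6,q7}} V5={{q1},{q1,q2},{q1,q3},{q1,q4},{q1,q5},{q1,q6},{q1,q7},{q1,q3,q6},{q1,q4,q5},{q1,q5,q7}}
  V13={{q2,q5},{q2,q5,q7}} V14={{q2,q6},{q2,q7},{q2,q5,q7},{q2,q6,q7}} V15={{q1,q2}} V23={{q3,q4}} V24={{q3,q6},{q1,q3,q6}} V25={{q1,q3},{q1,q3,q6}} V34={{q5,q6},{q5,q7},{q1,q5,q7},{q2,q5,q7},{q5,q6,q7}} V35={{q1,q4},{q1,q5},{q1,q4,q5},{q1,q5,q7}} V45={{q1,q6},{q1,q7},{q1,q3,q6},{q1,q5,q7}}
  V134={{q2,q5,q7}} V245={{q1,q3,q6}} V345={{q1,q5,q7}}
C dims 5,9,3; δ0: rk_F2 4; δ1: rk_F2 3
Ȟ^0 = (5 − 4) − 0 = 1, so Ȟ^0 ≅ Z/2
Ȟ^1 = (9 − 3) − 4 = 2, so Ȟ^1 ≅ Z/2 ⊕ Z/2
Ȟ^2 = (3 − 0) − 3 = 0, so Ȟ^2 ≅ 0

Ȟ^0 ≅ Z/2, Ȟ^1 ≅ Z/2 ⊕ Z/2, Ȟ^2 ≅ 0


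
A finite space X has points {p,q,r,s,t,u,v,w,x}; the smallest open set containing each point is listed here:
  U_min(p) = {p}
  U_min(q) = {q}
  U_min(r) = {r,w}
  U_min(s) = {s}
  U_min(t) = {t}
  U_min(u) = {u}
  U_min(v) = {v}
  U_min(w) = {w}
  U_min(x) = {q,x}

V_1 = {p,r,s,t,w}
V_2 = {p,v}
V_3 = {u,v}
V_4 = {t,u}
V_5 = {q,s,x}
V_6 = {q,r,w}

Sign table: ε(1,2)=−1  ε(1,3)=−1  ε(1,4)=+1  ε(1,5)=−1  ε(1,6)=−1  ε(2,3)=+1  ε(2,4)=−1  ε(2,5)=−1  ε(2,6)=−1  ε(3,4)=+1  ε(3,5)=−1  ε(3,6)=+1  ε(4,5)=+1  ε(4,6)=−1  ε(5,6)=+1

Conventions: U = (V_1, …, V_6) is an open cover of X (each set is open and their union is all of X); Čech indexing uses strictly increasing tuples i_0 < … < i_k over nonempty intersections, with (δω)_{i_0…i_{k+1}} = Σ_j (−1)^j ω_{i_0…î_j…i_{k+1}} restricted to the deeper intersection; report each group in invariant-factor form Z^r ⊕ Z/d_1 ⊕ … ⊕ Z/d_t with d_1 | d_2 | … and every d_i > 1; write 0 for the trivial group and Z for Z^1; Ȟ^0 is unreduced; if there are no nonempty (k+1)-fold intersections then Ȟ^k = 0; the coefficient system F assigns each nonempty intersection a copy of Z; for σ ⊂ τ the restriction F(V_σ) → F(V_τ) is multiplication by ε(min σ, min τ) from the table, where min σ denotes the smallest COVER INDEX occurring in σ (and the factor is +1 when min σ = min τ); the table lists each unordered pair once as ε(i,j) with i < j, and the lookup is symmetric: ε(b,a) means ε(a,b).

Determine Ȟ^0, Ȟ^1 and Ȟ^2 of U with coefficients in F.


Ȟ^0(U;F) ≅ 0; Ȟ^1(U;F) ≅ Z ⊕ Z/2; Ȟ^2(U;F) ≅ 0

intersection data:
  V12={p} V14={t} V15={s} V16={r,w} V23={v} V34={u} V56={q}
C dims 6,7; δ0: rk 6, SNF 1^5·2
Ȟ^0 = (6 − 6) − 0 = 0, so Ȟ^0 ≅ 0
Ȟ^1 = (7 − 0) − 6 = 1 plus torsion [2], so Ȟ^1 ≅ Z ⊕ Z/2
Ȟ^2 = (0 − 0) − 0 = 0, so Ȟ^2 ≅ 0


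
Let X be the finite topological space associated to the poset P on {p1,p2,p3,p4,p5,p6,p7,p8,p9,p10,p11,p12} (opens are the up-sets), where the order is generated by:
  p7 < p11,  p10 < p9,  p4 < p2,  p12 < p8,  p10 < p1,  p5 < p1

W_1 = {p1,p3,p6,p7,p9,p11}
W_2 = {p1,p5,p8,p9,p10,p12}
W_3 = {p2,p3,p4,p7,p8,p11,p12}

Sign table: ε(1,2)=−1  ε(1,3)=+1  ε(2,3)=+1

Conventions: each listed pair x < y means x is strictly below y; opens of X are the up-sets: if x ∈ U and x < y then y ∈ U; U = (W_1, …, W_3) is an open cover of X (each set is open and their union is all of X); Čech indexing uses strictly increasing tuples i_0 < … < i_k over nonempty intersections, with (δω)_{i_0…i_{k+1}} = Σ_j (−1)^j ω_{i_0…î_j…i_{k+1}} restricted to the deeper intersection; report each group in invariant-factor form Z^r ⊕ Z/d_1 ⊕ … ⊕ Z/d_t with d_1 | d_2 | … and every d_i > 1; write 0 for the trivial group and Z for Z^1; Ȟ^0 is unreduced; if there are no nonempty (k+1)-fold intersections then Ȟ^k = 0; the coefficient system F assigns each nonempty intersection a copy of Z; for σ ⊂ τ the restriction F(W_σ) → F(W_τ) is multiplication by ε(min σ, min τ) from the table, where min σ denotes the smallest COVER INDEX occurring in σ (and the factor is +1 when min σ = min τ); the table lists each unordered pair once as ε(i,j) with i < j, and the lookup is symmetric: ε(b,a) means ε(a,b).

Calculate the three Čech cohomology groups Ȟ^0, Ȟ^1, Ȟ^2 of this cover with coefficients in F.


nonempty overlaps:
  W12={p1,p9} W13={p3,p7,p11} W23={p8,p12}
C dims 3,3; δ0: rk 3, SNF 1^2·2
degree 0: 3−3−0 = 0 → Ȟ^0 ≅ 0
degree 1: 3−0−3 = 0 plus torsion [2] → Ȟ^1 ≅ Z/2
degree 2: 0−0−0 = 0 → Ȟ^2 ≅ 0

Ȟ^0 = 0, Ȟ^1 = Z/2, Ȟ^2 = 0


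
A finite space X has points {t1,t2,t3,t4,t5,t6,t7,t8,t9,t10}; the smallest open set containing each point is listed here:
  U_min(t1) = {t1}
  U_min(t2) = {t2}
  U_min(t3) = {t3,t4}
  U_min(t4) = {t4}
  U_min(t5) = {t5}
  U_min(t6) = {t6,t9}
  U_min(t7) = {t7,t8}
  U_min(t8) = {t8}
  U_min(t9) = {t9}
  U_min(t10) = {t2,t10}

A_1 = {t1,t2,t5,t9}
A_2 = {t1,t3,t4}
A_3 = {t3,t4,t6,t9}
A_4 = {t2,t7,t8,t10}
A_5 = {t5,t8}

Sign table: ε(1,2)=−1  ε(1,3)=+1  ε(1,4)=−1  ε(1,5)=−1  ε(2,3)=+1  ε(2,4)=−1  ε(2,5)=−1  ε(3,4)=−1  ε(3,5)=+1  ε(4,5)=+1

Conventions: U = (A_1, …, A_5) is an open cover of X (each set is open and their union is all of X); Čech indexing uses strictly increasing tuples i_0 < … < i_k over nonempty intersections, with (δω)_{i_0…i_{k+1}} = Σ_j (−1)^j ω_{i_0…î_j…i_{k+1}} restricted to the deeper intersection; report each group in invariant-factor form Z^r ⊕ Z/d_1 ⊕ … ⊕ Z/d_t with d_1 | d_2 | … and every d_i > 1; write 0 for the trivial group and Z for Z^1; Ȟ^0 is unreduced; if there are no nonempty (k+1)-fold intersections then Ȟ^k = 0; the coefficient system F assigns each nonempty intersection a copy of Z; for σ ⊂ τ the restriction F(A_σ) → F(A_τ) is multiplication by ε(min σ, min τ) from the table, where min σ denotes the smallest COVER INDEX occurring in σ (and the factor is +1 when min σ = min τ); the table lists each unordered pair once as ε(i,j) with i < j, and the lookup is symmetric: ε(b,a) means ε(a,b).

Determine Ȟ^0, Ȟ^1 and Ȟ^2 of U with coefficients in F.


Ȟ^0(U;F) ≅ 0, Ȟ^1(U;F) ≅ Z ⊕ Z/2, Ȟ^2(U;F) ≅ 0

nerve of the cover:
  A12={t1} A13={t9} A14={t2} A15={t5} A23={t3,t4} A45={t8}
C dims 5,6; δ0: rk 5, SNF 1^4·2
Ȟ^0 = (5 − 5) − 0 = 0, so Ȟ^0 ≅ 0
Ȟ^1 = (6 − 0) − 5 = 1 plus torsion [2], so Ȟ^1 ≅ Z ⊕ Z/2
Ȟ^2 = (0 − 0) − 0 = 0, so Ȟ^2 ≅ 0


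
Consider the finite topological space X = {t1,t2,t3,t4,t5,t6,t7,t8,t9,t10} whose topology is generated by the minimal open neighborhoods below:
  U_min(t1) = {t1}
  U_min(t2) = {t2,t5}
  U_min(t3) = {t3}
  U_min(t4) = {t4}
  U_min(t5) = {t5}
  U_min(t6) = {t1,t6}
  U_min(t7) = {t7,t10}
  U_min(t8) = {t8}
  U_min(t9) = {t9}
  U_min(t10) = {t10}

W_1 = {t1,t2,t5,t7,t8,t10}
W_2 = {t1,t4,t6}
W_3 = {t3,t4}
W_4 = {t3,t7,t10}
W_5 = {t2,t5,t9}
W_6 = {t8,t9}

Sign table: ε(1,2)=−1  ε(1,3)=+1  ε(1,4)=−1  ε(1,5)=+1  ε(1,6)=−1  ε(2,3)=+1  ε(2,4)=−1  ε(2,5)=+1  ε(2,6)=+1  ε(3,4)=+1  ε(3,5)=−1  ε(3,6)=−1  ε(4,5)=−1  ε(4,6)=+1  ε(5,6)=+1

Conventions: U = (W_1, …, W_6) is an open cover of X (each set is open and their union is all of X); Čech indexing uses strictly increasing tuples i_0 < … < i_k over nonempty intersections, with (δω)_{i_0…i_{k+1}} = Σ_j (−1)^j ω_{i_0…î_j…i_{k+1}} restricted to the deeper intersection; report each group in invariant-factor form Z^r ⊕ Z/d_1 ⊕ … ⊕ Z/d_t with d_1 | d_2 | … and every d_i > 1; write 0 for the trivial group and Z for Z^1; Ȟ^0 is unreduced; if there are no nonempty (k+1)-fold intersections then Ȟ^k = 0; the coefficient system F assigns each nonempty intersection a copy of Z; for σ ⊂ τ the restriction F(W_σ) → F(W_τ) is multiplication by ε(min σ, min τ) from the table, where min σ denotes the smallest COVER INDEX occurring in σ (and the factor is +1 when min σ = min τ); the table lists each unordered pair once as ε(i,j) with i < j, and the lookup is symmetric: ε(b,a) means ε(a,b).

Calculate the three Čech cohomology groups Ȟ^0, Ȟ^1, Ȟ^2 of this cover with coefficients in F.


Ȟ^0(U;F) ≅ 0; Ȟ^1(U;F) ≅ Z ⊕ Z/2; Ȟ^2(U;F) ≅ 0

nonempty intersections:
  W12={t1} W14={t7,t10} W15={t2,t5} W16={t8} W23={t4} W34={t3} W56={t9}
C dims 6,7; δ0: rk 6, SNF 1^5·2
Ȟ^0: (6−6)−0=0 ⇒ 0
Ȟ^1: (7−0)−6=1 plus torsion [2] ⇒ Z ⊕ Z/2
Ȟ^2: (0−0)−0=0 ⇒ 0


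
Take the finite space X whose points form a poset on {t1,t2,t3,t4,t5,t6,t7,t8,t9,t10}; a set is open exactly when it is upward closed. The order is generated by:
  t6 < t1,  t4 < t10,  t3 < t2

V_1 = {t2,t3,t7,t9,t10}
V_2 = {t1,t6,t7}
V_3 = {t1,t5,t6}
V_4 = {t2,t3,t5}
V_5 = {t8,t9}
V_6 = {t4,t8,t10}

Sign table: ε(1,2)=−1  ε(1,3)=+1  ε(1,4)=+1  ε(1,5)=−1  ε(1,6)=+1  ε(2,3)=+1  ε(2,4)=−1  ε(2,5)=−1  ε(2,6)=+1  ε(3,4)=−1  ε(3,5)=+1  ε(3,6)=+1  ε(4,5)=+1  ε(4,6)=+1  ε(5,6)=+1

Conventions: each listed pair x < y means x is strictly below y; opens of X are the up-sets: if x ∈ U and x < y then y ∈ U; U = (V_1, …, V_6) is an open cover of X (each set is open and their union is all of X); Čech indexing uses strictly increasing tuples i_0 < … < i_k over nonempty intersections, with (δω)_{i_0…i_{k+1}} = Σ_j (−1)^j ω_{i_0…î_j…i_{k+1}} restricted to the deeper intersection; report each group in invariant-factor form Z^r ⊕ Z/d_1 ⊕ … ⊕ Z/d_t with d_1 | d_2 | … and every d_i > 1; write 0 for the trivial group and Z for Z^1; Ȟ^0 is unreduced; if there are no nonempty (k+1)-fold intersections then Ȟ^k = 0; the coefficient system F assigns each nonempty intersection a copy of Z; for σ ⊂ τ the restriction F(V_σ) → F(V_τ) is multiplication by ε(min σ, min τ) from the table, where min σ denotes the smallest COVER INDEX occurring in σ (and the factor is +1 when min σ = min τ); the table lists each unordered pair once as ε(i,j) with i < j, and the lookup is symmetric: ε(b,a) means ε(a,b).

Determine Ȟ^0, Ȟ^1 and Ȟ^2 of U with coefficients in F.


Ȟ^0 = 0, Ȟ^1 = Z ⊕ Z/2 and Ȟ^2 = 0

intersection data:
  V12={t7} V14={t2,t3} V15={t9} V16={t10} V23={t1,t6} V34={t5} V56={t8}
C dims 6,7; δ0: rk 6, SNF 1^5·2
Ȟ^0 = (6 − 6) − 0 = 0, so Ȟ^0 ≅ 0
Ȟ^1 = (7 − 0) − 6 = 1 plus torsion [2], so Ȟ^1 ≅ Z ⊕ Z/2
Ȟ^2 = (0 − 0) − 0 = 0, so Ȟ^2 ≅ 0


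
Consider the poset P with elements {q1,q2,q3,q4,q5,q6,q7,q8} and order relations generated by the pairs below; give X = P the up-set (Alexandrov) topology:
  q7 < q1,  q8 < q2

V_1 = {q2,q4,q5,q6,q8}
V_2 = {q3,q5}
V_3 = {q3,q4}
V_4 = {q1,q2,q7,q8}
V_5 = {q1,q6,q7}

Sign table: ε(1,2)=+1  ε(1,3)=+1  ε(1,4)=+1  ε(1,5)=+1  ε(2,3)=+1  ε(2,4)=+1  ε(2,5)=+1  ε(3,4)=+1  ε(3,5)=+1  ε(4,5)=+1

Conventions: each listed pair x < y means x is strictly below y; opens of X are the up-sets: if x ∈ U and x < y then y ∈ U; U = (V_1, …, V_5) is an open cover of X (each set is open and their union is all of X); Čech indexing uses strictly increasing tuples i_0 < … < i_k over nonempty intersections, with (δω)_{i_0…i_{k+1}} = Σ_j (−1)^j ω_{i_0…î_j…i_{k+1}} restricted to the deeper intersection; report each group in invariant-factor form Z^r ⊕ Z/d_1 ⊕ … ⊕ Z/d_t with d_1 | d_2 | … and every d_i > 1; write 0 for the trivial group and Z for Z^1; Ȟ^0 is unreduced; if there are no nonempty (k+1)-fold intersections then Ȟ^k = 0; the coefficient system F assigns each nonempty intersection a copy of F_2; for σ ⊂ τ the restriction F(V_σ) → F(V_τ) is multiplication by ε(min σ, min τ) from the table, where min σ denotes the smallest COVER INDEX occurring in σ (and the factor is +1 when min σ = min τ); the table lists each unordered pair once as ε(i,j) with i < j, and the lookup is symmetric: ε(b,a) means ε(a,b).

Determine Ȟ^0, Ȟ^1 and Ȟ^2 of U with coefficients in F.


intersection data:
  V12={q5} V13={q4} V14={q2,q8} V15={q6} V23={q3} V45={q1,q7}
C dims 5,6; δ0: rk_F2 4
Ȟ^0 = (5 − 4) − 0 = 1, so Ȟ^0 ≅ Z/2
Ȟ^1 = (6 − 0) − 4 = 2, so Ȟ^1 ≅ Z/2 ⊕ Z/2
Ȟ^2 = (0 − 0) − 0 = 0, so Ȟ^2 ≅ 0

Ȟ^0 ≅ Z/2, Ȟ^1 ≅ Z/2 ⊕ Z/2, Ȟ^2 ≅ 0


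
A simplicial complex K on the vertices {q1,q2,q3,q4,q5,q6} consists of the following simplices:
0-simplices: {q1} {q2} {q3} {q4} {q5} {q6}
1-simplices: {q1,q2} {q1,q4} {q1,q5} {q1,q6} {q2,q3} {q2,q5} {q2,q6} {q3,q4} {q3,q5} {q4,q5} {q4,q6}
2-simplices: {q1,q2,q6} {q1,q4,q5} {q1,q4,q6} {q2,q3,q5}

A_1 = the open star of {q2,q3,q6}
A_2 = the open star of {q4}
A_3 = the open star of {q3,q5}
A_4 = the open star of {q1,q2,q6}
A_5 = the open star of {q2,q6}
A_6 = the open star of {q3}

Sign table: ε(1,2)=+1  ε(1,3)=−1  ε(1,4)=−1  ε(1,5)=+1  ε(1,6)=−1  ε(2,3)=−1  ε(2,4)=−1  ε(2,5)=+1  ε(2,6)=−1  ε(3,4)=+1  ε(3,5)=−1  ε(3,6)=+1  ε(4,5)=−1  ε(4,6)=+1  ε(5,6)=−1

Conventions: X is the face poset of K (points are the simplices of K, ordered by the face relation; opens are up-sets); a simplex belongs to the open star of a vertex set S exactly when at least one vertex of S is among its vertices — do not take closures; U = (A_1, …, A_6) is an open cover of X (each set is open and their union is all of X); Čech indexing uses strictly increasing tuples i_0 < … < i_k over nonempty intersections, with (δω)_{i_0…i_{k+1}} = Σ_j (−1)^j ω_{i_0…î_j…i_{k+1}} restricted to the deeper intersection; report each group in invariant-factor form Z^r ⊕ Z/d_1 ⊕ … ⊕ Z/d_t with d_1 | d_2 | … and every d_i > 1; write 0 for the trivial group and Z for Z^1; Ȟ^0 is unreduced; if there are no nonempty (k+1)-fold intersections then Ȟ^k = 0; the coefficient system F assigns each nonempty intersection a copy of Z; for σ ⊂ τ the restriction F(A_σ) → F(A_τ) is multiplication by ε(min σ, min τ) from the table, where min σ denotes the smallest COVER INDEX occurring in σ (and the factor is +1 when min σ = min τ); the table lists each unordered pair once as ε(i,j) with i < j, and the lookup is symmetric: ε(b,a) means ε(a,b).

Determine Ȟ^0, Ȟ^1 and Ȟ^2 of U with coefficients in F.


intersection data:
  A1={{q2},{q3},{q6},{q1,q2},{q1,q6},{q2,q3},{q2,q5},{q2,q6},{q3,q4},{q3,q5},{q4,q6},{q1,q2,q6},{q1,q4,q6},{q2,q3,q5}} A2={{q4},{q1,q4},{q3,q4},{q4,q5},{q4,q6},{q1,q4,q5},{q1,q4,q6}} A3={{q3},{q5},{q1,q5},{q2,q3},{q2,q5},{q3,q4},{q3,q5},{q4,q5},{q1,q4,q5},{q2,q3,q5}} A4={{q1},{q2},{q6},{q1,q2},{q1,q4},{q1,q5},{q1,q6},{q2,q3},{q2,q5},{q2,q6},{q4,q6},{q1,q2,q6},{q1,q4,q5},{q1,q4,q6},{q2,q3,q5}} A5={{q2},{q6},{q1,q2},{q1,q6},{q2,q3},{q2,q5},{q2,q6},{q4,q6},{q1,q2,q6},{q1,q4,q6},{q2,q3,q5}} A6={{q3},{q2,q3},{q3,q4},{q3,q5},{q2,q3,q5}}
  A12={{q3,q4},{q4,q6},{q1,q4,q6}} A13={{q3},{q2,q3},{q2,q5},{q3,q4},{q3,q5},{q2,q3,q5}} A14={{q2},{q6},{q1,q2},{q1,q6},{q2,q3},{q2,q5},{q2,q6},{q4,q6},{q1,q2,q6},{q1,q4,q6},{q2,q3,q5}} A15={{q2},{q6},{q1,q2},{q1,q6},{q2,q3},{q2,q5},{q2,q6},{q4,q6},{q1,q2,q6},{q1,q4,q6},{q2,q3,q5}} A16={{q3},{q2,q3},{q3,q4},{q3,q5},{q2,q3,q5}} A23={{q3,q4},{q4,q5},{q1,q4,q5}} A24={{q1,q4},{q4,q6},{q1,q4,q5},{q1,q4,q6}} A25={{q4,q6},{q1,q4,q6}} A26={{q3,q4}} A34={{q1,q5},{q2,q3},{q2,q5},{q1,q4,q5},{q2,q3,q5}} A35={{q2,q3},{q2,q5},{q2,q3,q5}} A36={{q3},{q2,q3},{q3,q4},{q3,q5},{q2,q3,q5}} A45={{q2},{q6},{q1,q2},{q1,q6},{q2,q3},{q2,q5},{q2,q6},{q4,q6},{q1,q2,q6},{q1,q4,q6},{q2,q3,q5}} A46={{q2,q3},{q2,q3,q5}} A56={{q2,q3},{q2,q3,q5}}
  A123={{q3,q4}} A124={{q4,q6},{q1,q4,q6}} A125={{q4,q6},{q1,q4,q6}} A126={{q3,q4}} A134={{q2,q3},{q2,q5},{q2,q3,q5}} A135={{q2,q3},{q2,q5},{q2,q3,q5}} A136={{q3},{q2,q3},{q3,q4},{q3,q5},{q2,q3,q5}} A145={{q2},{q6},{q1,q2},{q1,q6},{q2,q3},{q2,q5},{q2,q6},{q4,q6},{q1,q2,q6},{q1,q4,q6},{q2,q3,q5}} A146={{q2,q3},{q2,q3,q5}} A156={{q2,q3},{q2,q3,q5}} A234={{q1,q4,q5}} A236={{q3,q4}} A245={{q4,q6},{q1,q4,q6}} A345={{q2,q3},{q2,q5},{q2,q3,q5}} A346={{q2,q3},{q2,q3,q5}} A356={{q2,q3},{q2,q3,q5}} A456={{q2,q3},{q2,q3,q5}}
  A1236={{q3,q4}} A1245={{q4,q6},{q1,q4,q6}} A1345={{q2,q3},{q2,q5},{q2,q3,q5}} A1346={{q2,q3},{q2,q3,q5}} A1356={{q2,q3},{q2,q3,q5}} A1456={{q2,q3},{q2,q3,q5}} A3456={{q2,q3},{q2,q3,q5}}
  A13456={{q2,q3},{q2,q3,q5}}
C dims 6,15,17,7; δ0: rk 5, SNF 1^5; δ1: rk 10, SNF 1^10; δ2: rk 6, SNF 1^6
Ȟ^0 = (6 − 5) − 0 = 1, so Ȟ^0 ≅ Z
Ȟ^1 = (15 − 10) − 5 = 0, so Ȟ^1 ≅ 0
Ȟ^2 = (17 − 6) − 10 = 1, so Ȟ^2 ≅ Z

Ȟ^0(U;F) ≅ Z; Ȟ^1(U;F) ≅ 0; Ȟ^2(U;F) ≅ Z
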